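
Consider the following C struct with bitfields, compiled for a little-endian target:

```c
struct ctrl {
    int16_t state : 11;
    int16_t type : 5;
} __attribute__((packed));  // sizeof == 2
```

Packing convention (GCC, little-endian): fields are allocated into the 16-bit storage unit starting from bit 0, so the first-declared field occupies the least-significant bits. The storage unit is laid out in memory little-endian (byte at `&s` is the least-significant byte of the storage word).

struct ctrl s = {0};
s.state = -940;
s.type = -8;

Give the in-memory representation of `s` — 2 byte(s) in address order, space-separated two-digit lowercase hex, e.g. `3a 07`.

54 c4

state (11b) val=-940 bits=0x454 at bit 0: 0x0454
type (5b) val=-8 bits=0x18 at bit 11: 0xc454
word = 0xc454 → little-endian bytes:
  [0]=0x54  [1]=0xc4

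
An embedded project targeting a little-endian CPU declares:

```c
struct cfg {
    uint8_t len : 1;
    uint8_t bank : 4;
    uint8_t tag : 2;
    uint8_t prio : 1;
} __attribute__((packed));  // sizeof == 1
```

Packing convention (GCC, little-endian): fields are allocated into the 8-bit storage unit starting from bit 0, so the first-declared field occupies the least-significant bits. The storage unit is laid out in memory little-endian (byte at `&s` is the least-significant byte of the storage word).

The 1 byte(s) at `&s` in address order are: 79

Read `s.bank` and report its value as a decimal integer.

[0]=0x79 (little-endian) → word 0x79
len [0+:1] = (word>>0) & 0x1 = 1
bank [1+:4] = (word>>1) & 0xf = 12  ←
tag [5+:2] = (word>>5) & 0x3 = 3
prio [7+:1] = (word>>7) & 0x1 = 0

12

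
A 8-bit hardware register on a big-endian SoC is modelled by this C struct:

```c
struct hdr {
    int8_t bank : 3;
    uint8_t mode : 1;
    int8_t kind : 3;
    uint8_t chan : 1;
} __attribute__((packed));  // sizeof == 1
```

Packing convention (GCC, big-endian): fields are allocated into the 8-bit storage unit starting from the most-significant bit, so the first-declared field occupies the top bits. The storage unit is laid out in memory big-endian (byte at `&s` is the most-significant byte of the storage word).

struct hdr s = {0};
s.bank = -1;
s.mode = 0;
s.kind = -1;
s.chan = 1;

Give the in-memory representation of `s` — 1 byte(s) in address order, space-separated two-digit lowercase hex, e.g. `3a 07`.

bank:3 = -1 → 0x7 << 5 → word 0xe0
mode:1 = 0 → 0x0 << 4 → word 0xe0
kind:3 = -1 → 0x7 << 1 → word 0xee
chan:1 = 1 → 0x1 << 0 → word 0xef
word = 0xef → big-endian bytes:
  [0]=0xef

ef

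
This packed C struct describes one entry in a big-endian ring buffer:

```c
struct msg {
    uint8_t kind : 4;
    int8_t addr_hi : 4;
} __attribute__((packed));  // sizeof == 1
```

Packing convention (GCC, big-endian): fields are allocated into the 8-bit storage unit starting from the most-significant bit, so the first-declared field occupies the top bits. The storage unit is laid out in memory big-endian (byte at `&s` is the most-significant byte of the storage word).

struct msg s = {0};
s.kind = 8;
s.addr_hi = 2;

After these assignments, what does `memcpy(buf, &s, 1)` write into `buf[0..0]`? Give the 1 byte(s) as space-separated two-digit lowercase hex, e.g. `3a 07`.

kind:4 = 8 → 0x8 << 4 → word 0x80
addr_hi:4 = 2 → 0x2 << 0 → word 0x82
word = 0x82 → big-endian bytes:
  [0]=0x82

82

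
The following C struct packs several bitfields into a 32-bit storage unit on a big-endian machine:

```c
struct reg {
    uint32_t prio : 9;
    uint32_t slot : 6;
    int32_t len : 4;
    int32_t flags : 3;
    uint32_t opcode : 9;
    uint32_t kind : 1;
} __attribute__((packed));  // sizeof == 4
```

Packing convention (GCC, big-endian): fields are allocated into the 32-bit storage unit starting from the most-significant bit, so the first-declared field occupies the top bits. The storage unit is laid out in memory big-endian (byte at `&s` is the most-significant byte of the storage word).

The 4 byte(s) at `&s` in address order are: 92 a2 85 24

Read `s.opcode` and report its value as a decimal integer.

146

[0]=0x92 [1]=0xa2 [2]=0x85 [3]=0x24 (big-endian) → word 0x92a28524
prio:9 @ bit 23 → (0x92a28524>>23)&0x1ff = 0x125
slot:6 @ bit 17 → (0x92a28524>>17)&0x3f = 0x11
len:4 @ bit 13 → (0x92a28524>>13)&0xf = 0x4
flags:3 @ bit 10 → (0x92a28524>>10)&0x7 = 0x1
opcode:9 @ bit 1 → (0x92a28524>>1)&0x1ff = 0x92  ←
kind:1 @ bit 0 → (0x92a28524>>0)&0x1 = 0x0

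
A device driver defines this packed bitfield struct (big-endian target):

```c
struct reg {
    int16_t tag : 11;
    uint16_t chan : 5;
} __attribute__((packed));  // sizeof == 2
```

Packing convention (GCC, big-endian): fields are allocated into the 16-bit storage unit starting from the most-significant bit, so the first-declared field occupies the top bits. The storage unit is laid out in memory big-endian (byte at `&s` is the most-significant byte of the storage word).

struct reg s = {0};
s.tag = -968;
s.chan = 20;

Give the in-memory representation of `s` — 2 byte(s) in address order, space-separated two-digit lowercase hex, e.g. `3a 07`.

[5+:11] tag=-968 & 0x7ff = 0x438; word=0x8700
[0+:5] chan=20 & 0x1f = 0x14; word=0x8714
word = 0x8714 → big-endian bytes:
  [0]=0x87  [1]=0x14

87 14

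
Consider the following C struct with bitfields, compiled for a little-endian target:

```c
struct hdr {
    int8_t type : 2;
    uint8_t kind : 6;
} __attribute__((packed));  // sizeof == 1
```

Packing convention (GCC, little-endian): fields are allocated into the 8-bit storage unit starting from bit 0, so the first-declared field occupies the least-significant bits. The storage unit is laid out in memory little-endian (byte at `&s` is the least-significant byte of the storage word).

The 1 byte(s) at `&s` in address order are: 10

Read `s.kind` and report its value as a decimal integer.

[0]=0x10 (little-endian) → word 0x10
type [0+:2] = (word>>0) & 0x3 = 0
kind [2+:6] = (word>>2) & 0x3f = 4  ←

4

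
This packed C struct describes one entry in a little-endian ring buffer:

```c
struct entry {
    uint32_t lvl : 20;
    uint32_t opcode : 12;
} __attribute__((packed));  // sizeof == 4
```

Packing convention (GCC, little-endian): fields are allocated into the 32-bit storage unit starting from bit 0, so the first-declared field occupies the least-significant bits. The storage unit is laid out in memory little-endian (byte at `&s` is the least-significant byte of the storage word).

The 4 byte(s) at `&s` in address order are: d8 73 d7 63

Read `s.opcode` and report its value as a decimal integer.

[0]=0xd8 [1]=0x73 [2]=0xd7 [3]=0x63 (little-endian) → word 0x63d773d8
lvl:20 @ bit 0 → (0x63d773d8>>0)&0xfffff = 0x773d8
opcode:12 @ bit 20 → (0x63d773d8>>20)&0xfff = 0x63d  ←

1597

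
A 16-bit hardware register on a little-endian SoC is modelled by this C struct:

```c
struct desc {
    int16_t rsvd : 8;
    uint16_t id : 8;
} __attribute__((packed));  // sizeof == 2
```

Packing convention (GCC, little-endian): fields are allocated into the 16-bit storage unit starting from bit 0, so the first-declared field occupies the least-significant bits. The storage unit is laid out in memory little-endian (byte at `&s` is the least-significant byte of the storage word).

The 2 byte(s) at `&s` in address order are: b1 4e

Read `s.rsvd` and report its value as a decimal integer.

-79

[0]=0xb1 [1]=0x4e (little-endian) → word 0x4eb1
rsvd [0+:8] = (word>>0) & 0xff = 177  ←
id [8+:8] = (word>>8) & 0xff = 78
rsvd signed 8b, MSB=1: 177 - 256 = -79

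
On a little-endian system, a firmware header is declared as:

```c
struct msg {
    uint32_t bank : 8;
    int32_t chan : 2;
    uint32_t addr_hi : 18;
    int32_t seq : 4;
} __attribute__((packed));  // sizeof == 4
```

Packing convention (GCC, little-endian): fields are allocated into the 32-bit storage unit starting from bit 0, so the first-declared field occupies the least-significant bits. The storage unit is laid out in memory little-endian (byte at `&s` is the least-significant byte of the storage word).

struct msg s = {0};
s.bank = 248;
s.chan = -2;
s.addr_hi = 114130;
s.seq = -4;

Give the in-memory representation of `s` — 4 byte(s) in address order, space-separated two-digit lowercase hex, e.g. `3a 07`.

f8 4a f7 c6

[0+:8] bank=248 & 0xff = 0xf8; word=0x000000f8
[8+:2] chan=-2 & 0x3 = 0x2; word=0x000002f8
[10+:18] addr_hi=114130 & 0x3ffff = 0x1bdd2; word=0x06f74af8
[28+:4] seq=-4 & 0xf = 0xc; word=0xc6f74af8
word = 0xc6f74af8 → little-endian bytes:
  [0]=0xf8  [1]=0x4a  [2]=0xf7  [3]=0xc6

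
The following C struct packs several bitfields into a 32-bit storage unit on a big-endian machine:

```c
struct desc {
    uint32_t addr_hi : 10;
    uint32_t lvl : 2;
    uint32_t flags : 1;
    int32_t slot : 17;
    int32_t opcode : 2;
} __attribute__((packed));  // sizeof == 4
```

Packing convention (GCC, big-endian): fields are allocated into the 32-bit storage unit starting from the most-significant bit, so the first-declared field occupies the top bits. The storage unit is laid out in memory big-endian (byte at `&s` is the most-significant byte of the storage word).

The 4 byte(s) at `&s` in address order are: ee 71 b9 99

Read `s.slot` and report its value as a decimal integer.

28262

[0]=0xee [1]=0x71 [2]=0xb9 [3]=0x99 (big-endian) → word 0xee71b999
addr_hi:10 @ bit 22 → (0xee71b999>>22)&0x3ff = 0x3b9
lvl:2 @ bit 20 → (0xee71b999>>20)&0x3 = 0x3
flags:1 @ bit 19 → (0xee71b999>>19)&0x1 = 0x0
slot:17 @ bit 2 → (0xee71b999>>2)&0x1ffff = 0x6e66  ←
opcode:2 @ bit 0 → (0xee71b999>>0)&0x3 = 0x1
slot signed 17b, MSB=0: value = 28262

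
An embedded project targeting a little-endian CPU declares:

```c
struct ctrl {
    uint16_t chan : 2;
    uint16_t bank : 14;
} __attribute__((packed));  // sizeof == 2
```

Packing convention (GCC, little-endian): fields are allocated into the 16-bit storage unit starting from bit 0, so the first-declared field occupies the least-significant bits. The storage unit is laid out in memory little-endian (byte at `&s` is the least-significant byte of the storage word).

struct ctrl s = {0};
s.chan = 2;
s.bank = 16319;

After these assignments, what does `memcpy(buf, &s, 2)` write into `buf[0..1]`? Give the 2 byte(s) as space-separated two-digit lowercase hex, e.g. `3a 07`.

fe fe

chan:2 = 2 → 0x2 << 0 → word 0x0002
bank:14 = 16319 → 0x3fbf << 2 → word 0xfefe
word = 0xfefe → little-endian bytes:
  [0]=0xfe  [1]=0xfe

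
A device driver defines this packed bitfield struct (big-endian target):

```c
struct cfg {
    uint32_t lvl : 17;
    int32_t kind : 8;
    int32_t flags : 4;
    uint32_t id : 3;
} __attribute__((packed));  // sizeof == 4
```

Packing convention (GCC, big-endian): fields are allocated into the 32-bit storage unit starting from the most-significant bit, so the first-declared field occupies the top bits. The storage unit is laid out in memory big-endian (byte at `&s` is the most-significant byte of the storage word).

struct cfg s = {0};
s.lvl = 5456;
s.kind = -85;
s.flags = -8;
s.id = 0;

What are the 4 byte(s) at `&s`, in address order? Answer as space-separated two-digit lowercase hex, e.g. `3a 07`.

0a a8 55 c0

[15+:17] lvl=5456 & 0x1ffff = 0x1550; word=0x0aa80000
[7+:8] kind=-85 & 0xff = 0xab; word=0x0aa85580
[3+:4] flags=-8 & 0xf = 0x8; word=0x0aa855c0
[0+:3] id=0 & 0x7 = 0x0; word=0x0aa855c0
word = 0x0aa855c0 → big-endian bytes:
  [0]=0x0a  [1]=0xa8  [2]=0x55  [3]=0xc0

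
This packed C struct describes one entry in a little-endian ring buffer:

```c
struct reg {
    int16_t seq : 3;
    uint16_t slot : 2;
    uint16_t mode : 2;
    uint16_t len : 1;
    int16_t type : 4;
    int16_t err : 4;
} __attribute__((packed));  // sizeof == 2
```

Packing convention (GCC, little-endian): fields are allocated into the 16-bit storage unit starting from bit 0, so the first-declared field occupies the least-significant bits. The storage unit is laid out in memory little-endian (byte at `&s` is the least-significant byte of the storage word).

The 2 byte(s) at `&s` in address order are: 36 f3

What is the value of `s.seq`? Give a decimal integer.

[0]=0x36 [1]=0xf3 (little-endian) → word 0xf336
seq [0+:3] = (word>>0) & 0x7 = 6  ←
slot [3+:2] = (word>>3) & 0x3 = 2
mode [5+:2] = (word>>5) & 0x3 = 1
len [7+:1] = (word>>7) & 0x1 = 0
type [8+:4] = (word>>8) & 0xf = 3
err [12+:4] = (word>>12) & 0xf = 15
seq signed 3b, MSB=1: 6 - 8 = -2

-2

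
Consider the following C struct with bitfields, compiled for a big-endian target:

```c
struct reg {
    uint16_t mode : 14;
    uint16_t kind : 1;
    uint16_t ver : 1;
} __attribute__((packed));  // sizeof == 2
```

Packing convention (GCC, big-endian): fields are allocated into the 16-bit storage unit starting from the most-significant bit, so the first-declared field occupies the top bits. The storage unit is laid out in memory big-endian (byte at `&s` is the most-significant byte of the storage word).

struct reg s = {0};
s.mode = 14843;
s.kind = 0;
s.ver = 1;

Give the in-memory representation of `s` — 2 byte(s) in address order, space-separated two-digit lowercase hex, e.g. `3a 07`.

mode:14 = 14843 → 0x39fb << 2 → word 0xe7ec
kind:1 = 0 → 0x0 << 1 → word 0xe7ec
ver:1 = 1 → 0x1 << 0 → word 0xe7ed
word = 0xe7ed → big-endian bytes:
  [0]=0xe7  [1]=0xed

e7 ed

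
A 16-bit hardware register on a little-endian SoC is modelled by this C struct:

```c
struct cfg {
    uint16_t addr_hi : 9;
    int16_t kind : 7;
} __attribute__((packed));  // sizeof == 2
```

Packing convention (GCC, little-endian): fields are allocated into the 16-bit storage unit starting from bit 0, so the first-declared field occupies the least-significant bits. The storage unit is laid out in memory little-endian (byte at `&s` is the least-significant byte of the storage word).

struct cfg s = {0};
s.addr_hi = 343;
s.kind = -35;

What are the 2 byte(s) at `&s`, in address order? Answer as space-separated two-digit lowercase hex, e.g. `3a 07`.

[0+:9] addr_hi=343 & 0x1ff = 0x157; word=0x0157
[9+:7] kind=-35 & 0x7f = 0x5d; word=0xbb57
word = 0xbb57 → little-endian bytes:
  [0]=0x57  [1]=0xbb

57 bb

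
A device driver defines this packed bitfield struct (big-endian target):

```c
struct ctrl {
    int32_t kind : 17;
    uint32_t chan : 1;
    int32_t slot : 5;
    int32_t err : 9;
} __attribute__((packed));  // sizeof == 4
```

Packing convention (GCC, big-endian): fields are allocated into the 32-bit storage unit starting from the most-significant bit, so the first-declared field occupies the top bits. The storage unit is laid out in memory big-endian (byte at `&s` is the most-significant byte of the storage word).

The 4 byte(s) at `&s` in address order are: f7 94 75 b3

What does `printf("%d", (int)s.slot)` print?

[0]=0xf7 [1]=0x94 [2]=0x75 [3]=0xb3 (big-endian) → word 0xf79475b3
kind:17 @ bit 15 → (0xf79475b3>>15)&0x1ffff = 0x1ef28
chan:1 @ bit 14 → (0xf79475b3>>14)&0x1 = 0x1
slot:5 @ bit 9 → (0xf79475b3>>9)&0x1f = 0x1a  ←
err:9 @ bit 0 → (0xf79475b3>>0)&0x1ff = 0x1b3
slot signed 5b, MSB=1: 26 - 32 = -6

-6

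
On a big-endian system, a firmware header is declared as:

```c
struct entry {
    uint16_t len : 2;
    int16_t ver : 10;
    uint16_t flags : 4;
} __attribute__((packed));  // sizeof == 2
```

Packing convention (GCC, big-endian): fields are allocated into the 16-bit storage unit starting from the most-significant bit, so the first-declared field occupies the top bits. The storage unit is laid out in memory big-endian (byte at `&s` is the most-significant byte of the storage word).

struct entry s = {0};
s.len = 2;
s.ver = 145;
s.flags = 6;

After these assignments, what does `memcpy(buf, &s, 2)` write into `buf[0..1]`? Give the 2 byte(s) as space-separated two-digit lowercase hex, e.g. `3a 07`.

[14+:2] len=2 & 0x3 = 0x2; word=0x8000
[4+:10] ver=145 & 0x3ff = 0x91; word=0x8910
[0+:4] flags=6 & 0xf = 0x6; word=0x8916
word = 0x8916 → big-endian bytes:
  [0]=0x89  [1]=0x16

89 16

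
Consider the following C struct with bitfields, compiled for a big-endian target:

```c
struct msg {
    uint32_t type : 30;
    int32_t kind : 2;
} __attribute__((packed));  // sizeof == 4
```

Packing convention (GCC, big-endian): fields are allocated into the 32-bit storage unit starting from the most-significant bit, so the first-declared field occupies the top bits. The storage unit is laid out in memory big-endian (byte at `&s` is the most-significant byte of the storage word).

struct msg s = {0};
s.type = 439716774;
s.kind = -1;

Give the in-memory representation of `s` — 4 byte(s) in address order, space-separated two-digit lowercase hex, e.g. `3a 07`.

68 d6 2e 9b

type:30 = 439716774 → 0x1a358ba6 << 2 → word 0x68d62e98
kind:2 = -1 → 0x3 << 0 → word 0x68d62e9b
word = 0x68d62e9b → big-endian bytes:
  [0]=0x68  [1]=0xd6  [2]=0x2e  [3]=0x9b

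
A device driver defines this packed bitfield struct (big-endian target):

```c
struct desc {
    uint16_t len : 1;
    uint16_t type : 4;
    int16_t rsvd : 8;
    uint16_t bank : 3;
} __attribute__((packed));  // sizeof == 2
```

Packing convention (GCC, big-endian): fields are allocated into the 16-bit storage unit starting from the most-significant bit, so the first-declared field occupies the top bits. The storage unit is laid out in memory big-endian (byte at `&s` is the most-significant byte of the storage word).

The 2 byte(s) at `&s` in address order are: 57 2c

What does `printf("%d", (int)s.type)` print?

[0]=0x57 [1]=0x2c (big-endian) → word 0x572c
len:1 @ bit 15 → (0x572c>>15)&0x1 = 0x0
type:4 @ bit 11 → (0x572c>>11)&0xf = 0xa  ←
rsvd:8 @ bit 3 → (0x572c>>3)&0xff = 0xe5
bank:3 @ bit 0 → (0x572c>>0)&0x7 = 0x4

10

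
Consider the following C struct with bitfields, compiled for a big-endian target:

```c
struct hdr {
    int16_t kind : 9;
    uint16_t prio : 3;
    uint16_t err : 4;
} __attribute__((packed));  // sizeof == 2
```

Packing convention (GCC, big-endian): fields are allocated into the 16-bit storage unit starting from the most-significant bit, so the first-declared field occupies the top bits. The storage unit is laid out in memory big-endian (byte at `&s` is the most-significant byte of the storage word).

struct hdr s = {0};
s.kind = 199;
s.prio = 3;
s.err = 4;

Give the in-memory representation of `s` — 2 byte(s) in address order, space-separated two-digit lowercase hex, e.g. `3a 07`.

kind:9 = 199 → 0xc7 << 7 → word 0x6380
prio:3 = 3 → 0x3 << 4 → word 0x63b0
err:4 = 4 → 0x4 << 0 → word 0x63b4
word = 0x63b4 → big-endian bytes:
  [0]=0x63  [1]=0xb4

63 b4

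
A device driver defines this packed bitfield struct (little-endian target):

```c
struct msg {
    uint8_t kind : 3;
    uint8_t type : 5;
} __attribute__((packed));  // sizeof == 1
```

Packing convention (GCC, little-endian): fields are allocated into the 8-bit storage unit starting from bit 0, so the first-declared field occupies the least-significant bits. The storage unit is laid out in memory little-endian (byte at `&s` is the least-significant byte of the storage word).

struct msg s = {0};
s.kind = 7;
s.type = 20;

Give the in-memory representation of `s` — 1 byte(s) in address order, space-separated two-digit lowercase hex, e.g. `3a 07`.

a7

[0+:3] kind=7 & 0x7 = 0x7; word=0x07
[3+:5] type=20 & 0x1f = 0x14; word=0xa7
word = 0xa7 → little-endian bytes:
  [0]=0xa7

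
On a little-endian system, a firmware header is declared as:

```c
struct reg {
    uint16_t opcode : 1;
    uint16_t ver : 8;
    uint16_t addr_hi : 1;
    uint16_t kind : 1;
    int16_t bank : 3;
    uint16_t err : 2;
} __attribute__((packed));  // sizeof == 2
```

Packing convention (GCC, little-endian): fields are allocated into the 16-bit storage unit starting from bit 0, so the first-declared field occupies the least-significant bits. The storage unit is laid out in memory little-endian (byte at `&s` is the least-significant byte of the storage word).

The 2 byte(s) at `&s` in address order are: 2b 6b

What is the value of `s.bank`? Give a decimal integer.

[0]=0x2b [1]=0x6b (little-endian) → word 0x6b2b
opcode:1 @ bit 0 → (0x6b2b>>0)&0x1 = 0x1
ver:8 @ bit 1 → (0x6b2b>>1)&0xff = 0x95
addr_hi:1 @ bit 9 → (0x6b2b>>9)&0x1 = 0x1
kind:1 @ bit 10 → (0x6b2b>>10)&0x1 = 0x0
bank:3 @ bit 11 → (0x6b2b>>11)&0x7 = 0x5  ←
err:2 @ bit 14 → (0x6b2b>>14)&0x3 = 0x1
bank signed 3b, MSB=1: 5 - 8 = -3

-3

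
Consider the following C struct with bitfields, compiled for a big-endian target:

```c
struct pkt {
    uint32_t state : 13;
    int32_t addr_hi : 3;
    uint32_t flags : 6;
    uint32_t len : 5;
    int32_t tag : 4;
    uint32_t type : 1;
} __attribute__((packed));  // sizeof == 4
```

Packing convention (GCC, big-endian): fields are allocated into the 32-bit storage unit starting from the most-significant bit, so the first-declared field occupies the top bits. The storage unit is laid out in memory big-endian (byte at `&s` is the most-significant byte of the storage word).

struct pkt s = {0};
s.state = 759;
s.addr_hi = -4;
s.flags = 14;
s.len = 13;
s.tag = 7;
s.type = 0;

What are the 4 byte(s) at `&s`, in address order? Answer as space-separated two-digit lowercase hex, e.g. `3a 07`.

state:13 = 759 → 0x2f7 << 19 → word 0x17b80000
addr_hi:3 = -4 → 0x4 << 16 → word 0x17bc0000
flags:6 = 14 → 0xe << 10 → word 0x17bc3800
len:5 = 13 → 0xd << 5 → word 0x17bc39a0
tag:4 = 7 → 0x7 << 1 → word 0x17bc39ae
type:1 = 0 → 0x0 << 0 → word 0x17bc39ae
word = 0x17bc39ae → big-endian bytes:
  [0]=0x17  [1]=0xbc  [2]=0x39  [3]=0xae

17 bc 39 ae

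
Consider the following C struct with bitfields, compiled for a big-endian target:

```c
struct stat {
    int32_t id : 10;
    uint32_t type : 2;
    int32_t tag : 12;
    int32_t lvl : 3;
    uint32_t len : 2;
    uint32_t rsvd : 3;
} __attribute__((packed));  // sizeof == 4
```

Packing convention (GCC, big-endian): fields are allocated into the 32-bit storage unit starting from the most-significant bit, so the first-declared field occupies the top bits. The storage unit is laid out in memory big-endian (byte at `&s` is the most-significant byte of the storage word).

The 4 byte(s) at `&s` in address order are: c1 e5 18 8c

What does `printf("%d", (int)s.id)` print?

[0]=0xc1 [1]=0xe5 [2]=0x18 [3]=0x8c (big-endian) → word 0xc1e5188c
id [22+:10] = (word>>22) & 0x3ff = 775  ←
type [20+:2] = (word>>20) & 0x3 = 2
tag [8+:12] = (word>>8) & 0xfff = 1304
lvl [5+:3] = (word>>5) & 0x7 = 4
len [3+:2] = (word>>3) & 0x3 = 1
rsvd [0+:3] = (word>>0) & 0x7 = 4
id signed 10b, MSB=1: 775 - 1024 = -249

-249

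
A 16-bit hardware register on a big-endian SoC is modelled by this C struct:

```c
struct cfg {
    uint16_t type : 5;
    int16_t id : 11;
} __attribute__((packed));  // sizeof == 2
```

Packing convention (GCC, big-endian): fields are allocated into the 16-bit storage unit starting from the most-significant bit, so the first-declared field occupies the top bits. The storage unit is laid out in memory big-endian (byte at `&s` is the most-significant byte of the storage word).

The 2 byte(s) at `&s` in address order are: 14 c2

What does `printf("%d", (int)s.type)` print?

2

[0]=0x14 [1]=0xc2 (big-endian) → word 0x14c2
type:5 @ bit 11 → (0x14c2>>11)&0x1f = 0x2  ←
id:11 @ bit 0 → (0x14c2>>0)&0x7ff = 0x4c2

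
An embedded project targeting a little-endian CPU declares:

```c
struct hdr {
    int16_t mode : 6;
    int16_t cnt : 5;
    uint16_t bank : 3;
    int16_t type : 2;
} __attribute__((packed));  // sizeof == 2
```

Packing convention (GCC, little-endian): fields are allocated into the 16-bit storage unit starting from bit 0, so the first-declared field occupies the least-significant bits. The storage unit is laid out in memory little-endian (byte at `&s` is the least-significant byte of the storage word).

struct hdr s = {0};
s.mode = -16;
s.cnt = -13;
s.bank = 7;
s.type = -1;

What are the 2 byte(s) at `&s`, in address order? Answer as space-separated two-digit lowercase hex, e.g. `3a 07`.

mode:6 = -16 → 0x30 << 0 → word 0x0030
cnt:5 = -13 → 0x13 << 6 → word 0x04f0
bank:3 = 7 → 0x7 << 11 → word 0x3cf0
type:2 = -1 → 0x3 << 14 → word 0xfcf0
word = 0xfcf0 → little-endian bytes:
  [0]=0xf0  [1]=0xfc

f0 fc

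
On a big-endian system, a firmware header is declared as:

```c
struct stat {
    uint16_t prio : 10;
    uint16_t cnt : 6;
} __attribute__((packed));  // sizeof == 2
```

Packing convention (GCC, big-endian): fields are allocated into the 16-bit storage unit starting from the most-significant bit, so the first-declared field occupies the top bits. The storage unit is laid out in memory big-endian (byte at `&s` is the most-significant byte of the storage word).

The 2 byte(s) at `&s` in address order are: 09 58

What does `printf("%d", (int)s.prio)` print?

37

[0]=0x09 [1]=0x58 (big-endian) → word 0x0958
prio [6+:10] = (word>>6) & 0x3ff = 37  ←
cnt [0+:6] = (word>>0) & 0x3f = 24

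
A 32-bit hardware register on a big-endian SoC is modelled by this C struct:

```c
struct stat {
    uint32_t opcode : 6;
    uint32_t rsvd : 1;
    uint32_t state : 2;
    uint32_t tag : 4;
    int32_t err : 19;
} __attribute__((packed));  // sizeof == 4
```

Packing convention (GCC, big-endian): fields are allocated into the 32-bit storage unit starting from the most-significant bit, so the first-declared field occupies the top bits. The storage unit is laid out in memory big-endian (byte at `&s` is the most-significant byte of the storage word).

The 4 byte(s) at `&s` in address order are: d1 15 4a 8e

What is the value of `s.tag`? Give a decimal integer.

2

[0]=0xd1 [1]=0x15 [2]=0x4a [3]=0x8e (big-endian) → word 0xd1154a8e
opcode:6 @ bit 26 → (0xd1154a8e>>26)&0x3f = 0x34
rsvd:1 @ bit 25 → (0xd1154a8e>>25)&0x1 = 0x0
state:2 @ bit 23 → (0xd1154a8e>>23)&0x3 = 0x2
tag:4 @ bit 19 → (0xd1154a8e>>19)&0xf = 0x2  ←
err:19 @ bit 0 → (0xd1154a8e>>0)&0x7ffff = 0x54a8e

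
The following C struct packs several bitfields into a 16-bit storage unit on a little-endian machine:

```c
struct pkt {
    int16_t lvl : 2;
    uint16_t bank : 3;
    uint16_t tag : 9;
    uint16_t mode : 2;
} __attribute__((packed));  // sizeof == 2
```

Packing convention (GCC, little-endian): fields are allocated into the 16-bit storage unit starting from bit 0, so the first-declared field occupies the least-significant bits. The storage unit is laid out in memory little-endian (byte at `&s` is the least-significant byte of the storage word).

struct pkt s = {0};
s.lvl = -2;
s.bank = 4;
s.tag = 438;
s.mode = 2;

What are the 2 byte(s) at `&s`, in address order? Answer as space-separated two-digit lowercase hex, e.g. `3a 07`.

lvl:2 = -2 → 0x2 << 0 → word 0x0002
bank:3 = 4 → 0x4 << 2 → word 0x0012
tag:9 = 438 → 0x1b6 << 5 → word 0x36d2
mode:2 = 2 → 0x2 << 14 → word 0xb6d2
word = 0xb6d2 → little-endian bytes:
  [0]=0xd2  [1]=0xb6

d2 b6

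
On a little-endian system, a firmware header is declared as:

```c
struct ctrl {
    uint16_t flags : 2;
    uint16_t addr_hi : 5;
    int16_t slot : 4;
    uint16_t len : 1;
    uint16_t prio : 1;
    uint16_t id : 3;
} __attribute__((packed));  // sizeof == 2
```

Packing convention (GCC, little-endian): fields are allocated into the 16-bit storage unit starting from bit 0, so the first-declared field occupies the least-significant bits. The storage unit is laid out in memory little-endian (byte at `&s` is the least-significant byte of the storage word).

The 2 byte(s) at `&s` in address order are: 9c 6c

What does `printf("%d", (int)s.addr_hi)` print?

7

[0]=0x9c [1]=0x6c (little-endian) → word 0x6c9c
flags:2 @ bit 0 → (0x6c9c>>0)&0x3 = 0x0
addr_hi:5 @ bit 2 → (0x6c9c>>2)&0x1f = 0x7  ←
slot:4 @ bit 7 → (0x6c9c>>7)&0xf = 0x9
len:1 @ bit 11 → (0x6c9c>>11)&0x1 = 0x1
prio:1 @ bit 12 → (0x6c9c>>12)&0x1 = 0x0
id:3 @ bit 13 → (0x6c9c>>13)&0x7 = 0x3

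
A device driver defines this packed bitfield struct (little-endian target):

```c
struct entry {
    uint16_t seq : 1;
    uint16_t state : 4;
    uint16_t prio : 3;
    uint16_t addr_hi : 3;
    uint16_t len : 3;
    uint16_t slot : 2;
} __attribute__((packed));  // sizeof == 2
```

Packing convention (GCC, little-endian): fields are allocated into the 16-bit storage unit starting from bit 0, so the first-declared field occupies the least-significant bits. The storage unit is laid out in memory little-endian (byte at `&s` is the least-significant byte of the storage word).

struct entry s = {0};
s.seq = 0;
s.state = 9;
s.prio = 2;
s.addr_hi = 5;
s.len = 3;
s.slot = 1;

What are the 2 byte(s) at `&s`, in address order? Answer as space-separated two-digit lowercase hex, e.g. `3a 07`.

seq (1b) val=0 bits=0x0 at bit 0: 0x0000
state (4b) val=9 bits=0x9 at bit 1: 0x0012
prio (3b) val=2 bits=0x2 at bit 5: 0x0052
addr_hi (3b) val=5 bits=0x5 at bit 8: 0x0552
len (3b) val=3 bits=0x3 at bit 11: 0x1d52
slot (2b) val=1 bits=0x1 at bit 14: 0x5d52
word = 0x5d52 → little-endian bytes:
  [0]=0x52  [1]=0x5d

52 5d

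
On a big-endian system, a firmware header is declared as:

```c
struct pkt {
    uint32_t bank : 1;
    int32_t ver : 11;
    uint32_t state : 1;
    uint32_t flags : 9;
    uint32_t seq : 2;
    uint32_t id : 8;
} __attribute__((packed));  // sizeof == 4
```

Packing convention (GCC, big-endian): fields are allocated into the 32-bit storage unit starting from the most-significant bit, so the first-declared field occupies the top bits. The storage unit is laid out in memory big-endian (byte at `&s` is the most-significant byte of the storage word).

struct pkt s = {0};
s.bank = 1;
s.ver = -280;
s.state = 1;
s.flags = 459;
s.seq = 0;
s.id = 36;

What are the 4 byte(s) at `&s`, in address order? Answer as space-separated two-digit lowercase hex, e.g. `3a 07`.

[31+:1] bank=1 & 0x1 = 0x1; word=0x80000000
[20+:11] ver=-280 & 0x7ff = 0x6e8; word=0xee800000
[19+:1] state=1 & 0x1 = 0x1; word=0xee880000
[10+:9] flags=459 & 0x1ff = 0x1cb; word=0xee8f2c00
[8+:2] seq=0 & 0x3 = 0x0; word=0xee8f2c00
[0+:8] id=36 & 0xff = 0x24; word=0xee8f2c24
word = 0xee8f2c24 → big-endian bytes:
  [0]=0xee  [1]=0x8f  [2]=0x2c  [3]=0x24

ee 8f 2c 24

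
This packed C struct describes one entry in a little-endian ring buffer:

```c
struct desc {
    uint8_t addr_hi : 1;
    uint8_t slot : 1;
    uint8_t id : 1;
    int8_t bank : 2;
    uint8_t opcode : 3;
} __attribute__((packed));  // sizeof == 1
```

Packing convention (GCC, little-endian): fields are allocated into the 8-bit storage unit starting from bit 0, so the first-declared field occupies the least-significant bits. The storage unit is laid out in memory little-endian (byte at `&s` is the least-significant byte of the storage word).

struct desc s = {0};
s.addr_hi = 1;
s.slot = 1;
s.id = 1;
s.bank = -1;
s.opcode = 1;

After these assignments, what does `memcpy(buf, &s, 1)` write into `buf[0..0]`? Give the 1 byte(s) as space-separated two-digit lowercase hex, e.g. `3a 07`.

3f

addr_hi (1b) val=1 bits=0x1 at bit 0: 0x01
slot (1b) val=1 bits=0x1 at bit 1: 0x03
id (1b) val=1 bits=0x1 at bit 2: 0x07
bank (2b) val=-1 bits=0x3 at bit 3: 0x1f
opcode (3b) val=1 bits=0x1 at bit 5: 0x3f
word = 0x3f → little-endian bytes:
  [0]=0x3f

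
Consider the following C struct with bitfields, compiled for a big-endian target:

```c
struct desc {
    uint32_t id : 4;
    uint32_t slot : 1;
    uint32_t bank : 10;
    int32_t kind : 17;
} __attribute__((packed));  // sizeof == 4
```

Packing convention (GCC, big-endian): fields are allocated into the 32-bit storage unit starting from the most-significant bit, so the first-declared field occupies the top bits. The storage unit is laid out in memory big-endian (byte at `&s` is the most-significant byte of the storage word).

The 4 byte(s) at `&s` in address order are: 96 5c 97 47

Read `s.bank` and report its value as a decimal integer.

[0]=0x96 [1]=0x5c [2]=0x97 [3]=0x47 (big-endian) → word 0x965c9747
id:4 @ bit 28 → (0x965c9747>>28)&0xf = 0x9
slot:1 @ bit 27 → (0x965c9747>>27)&0x1 = 0x0
bank:10 @ bit 17 → (0x965c9747>>17)&0x3ff = 0x32e  ←
kind:17 @ bit 0 → (0x965c9747>>0)&0x1ffff = 0x9747

814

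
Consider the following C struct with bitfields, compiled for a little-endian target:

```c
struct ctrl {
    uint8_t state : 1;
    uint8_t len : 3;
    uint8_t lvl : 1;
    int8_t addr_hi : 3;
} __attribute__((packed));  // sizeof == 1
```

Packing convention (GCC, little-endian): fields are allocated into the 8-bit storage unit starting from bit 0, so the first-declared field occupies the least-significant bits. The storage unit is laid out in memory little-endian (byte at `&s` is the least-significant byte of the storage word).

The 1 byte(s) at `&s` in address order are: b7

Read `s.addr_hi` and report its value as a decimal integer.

-3

[0]=0xb7 (little-endian) → word 0xb7
state [0+:1] = (word>>0) & 0x1 = 1
len [1+:3] = (word>>1) & 0x7 = 3
lvl [4+:1] = (word>>4) & 0x1 = 1
addr_hi [5+:3] = (word>>5) & 0x7 = 5  ←
addr_hi signed 3b, MSB=1: 5 - 8 = -3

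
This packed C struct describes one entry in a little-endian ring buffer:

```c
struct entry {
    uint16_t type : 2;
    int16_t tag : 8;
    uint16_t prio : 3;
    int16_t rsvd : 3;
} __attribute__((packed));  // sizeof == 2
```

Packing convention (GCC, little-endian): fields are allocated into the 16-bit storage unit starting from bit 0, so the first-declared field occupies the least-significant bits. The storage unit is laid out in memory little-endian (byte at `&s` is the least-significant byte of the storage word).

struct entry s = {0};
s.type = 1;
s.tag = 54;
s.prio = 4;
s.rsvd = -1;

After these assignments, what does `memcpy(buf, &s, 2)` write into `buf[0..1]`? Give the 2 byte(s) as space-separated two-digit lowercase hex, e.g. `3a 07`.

type:2 = 1 → 0x1 << 0 → word 0x0001
tag:8 = 54 → 0x36 << 2 → word 0x00d9
prio:3 = 4 → 0x4 << 10 → word 0x10d9
rsvd:3 = -1 → 0x7 << 13 → word 0xf0d9
word = 0xf0d9 → little-endian bytes:
  [0]=0xd9  [1]=0xf0

d9 f0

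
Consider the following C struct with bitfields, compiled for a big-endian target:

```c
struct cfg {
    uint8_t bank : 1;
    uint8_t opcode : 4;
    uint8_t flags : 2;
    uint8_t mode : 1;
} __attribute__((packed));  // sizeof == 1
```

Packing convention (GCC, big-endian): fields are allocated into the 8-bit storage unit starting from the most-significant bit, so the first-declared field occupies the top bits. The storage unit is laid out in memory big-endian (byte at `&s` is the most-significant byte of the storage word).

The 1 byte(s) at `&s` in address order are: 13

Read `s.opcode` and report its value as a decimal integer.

[0]=0x13 (big-endian) → word 0x13
bank:1 @ bit 7 → (0x13>>7)&0x1 = 0x0
opcode:4 @ bit 3 → (0x13>>3)&0xf = 0x2  ←
flags:2 @ bit 1 → (0x13>>1)&0x3 = 0x1
mode:1 @ bit 0 → (0x13>>0)&0x1 = 0x1

2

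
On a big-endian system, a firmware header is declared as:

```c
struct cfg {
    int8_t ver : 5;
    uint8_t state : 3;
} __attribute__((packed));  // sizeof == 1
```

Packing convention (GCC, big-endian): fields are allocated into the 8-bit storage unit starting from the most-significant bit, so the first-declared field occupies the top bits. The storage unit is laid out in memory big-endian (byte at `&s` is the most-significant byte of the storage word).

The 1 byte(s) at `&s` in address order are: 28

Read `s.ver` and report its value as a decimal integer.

5

[0]=0x28 (big-endian) → word 0x28
ver [3+:5] = (word>>3) & 0x1f = 5  ←
state [0+:3] = (word>>0) & 0x7 = 0
ver signed 5b, MSB=0: value = 5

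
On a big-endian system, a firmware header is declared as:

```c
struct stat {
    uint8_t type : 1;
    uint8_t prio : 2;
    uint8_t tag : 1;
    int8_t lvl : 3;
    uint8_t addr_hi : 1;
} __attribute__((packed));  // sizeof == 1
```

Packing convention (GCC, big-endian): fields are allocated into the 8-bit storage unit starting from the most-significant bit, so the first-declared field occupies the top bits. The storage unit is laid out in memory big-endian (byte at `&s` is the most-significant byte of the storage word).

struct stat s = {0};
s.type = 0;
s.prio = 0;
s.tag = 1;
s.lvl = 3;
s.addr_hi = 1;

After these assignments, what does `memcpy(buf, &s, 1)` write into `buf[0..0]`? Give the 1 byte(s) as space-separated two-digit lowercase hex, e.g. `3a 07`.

17

type:1 = 0 → 0x0 << 7 → word 0x00
prio:2 = 0 → 0x0 << 5 → word 0x00
tag:1 = 1 → 0x1 << 4 → word 0x10
lvl:3 = 3 → 0x3 << 1 → word 0x16
addr_hi:1 = 1 → 0x1 << 0 → word 0x17
word = 0x17 → big-endian bytes:
  [0]=0x17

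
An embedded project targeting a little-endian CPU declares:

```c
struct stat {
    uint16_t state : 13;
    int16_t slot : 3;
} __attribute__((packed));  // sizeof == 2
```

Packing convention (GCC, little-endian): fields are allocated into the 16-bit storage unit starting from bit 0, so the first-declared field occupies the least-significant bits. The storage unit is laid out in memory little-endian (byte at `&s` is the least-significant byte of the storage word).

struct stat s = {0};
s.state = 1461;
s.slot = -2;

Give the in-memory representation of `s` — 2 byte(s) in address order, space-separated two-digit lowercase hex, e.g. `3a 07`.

b5 c5

state:13 = 1461 → 0x5b5 << 0 → word 0x05b5
slot:3 = -2 → 0x6 << 13 → word 0xc5b5
word = 0xc5b5 → little-endian bytes:
  [0]=0xb5  [1]=0xc5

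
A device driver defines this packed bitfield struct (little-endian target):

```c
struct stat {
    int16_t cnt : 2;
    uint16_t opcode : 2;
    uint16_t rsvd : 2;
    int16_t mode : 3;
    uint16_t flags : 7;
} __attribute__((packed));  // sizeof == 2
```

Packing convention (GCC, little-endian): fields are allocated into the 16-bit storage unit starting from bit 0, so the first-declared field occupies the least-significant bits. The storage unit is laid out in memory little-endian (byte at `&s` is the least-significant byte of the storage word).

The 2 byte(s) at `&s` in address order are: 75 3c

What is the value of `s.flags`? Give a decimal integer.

30

[0]=0x75 [1]=0x3c (little-endian) → word 0x3c75
cnt [0+:2] = (word>>0) & 0x3 = 1
opcode [2+:2] = (word>>2) & 0x3 = 1
rsvd [4+:2] = (word>>4) & 0x3 = 3
mode [6+:3] = (word>>6) & 0x7 = 1
flags [9+:7] = (word>>9) & 0x7f = 30  ←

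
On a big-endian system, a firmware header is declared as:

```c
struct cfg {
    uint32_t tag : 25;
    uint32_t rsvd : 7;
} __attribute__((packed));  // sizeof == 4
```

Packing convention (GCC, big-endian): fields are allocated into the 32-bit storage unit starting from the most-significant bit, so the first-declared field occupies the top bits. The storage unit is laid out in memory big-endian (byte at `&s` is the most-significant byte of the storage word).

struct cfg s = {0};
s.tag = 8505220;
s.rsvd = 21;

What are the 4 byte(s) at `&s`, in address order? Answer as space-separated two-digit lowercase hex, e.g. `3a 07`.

40 e3 c2 15

tag:25 = 8505220 → 0x81c784 << 7 → word 0x40e3c200
rsvd:7 = 21 → 0x15 << 0 → word 0x40e3c215
word = 0x40e3c215 → big-endian bytes:
  [0]=0x40  [1]=0xe3  [2]=0xc2  [3]=0x15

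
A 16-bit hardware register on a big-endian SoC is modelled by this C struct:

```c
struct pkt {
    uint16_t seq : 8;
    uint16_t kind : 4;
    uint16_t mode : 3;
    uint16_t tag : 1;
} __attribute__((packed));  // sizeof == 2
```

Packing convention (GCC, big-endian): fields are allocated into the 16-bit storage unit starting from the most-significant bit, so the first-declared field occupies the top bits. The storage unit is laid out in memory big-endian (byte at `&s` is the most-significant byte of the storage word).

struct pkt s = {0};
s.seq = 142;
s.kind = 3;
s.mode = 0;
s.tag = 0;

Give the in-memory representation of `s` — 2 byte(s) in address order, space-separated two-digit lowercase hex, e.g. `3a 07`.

[8+:8] seq=142 & 0xff = 0x8e; word=0x8e00
[4+:4] kind=3 & 0xf = 0x3; word=0x8e30
[1+:3] mode=0 & 0x7 = 0x0; word=0x8e30
[0+:1] tag=0 & 0x1 = 0x0; word=0x8e30
word = 0x8e30 → big-endian bytes:
  [0]=0x8e  [1]=0x30

8e 30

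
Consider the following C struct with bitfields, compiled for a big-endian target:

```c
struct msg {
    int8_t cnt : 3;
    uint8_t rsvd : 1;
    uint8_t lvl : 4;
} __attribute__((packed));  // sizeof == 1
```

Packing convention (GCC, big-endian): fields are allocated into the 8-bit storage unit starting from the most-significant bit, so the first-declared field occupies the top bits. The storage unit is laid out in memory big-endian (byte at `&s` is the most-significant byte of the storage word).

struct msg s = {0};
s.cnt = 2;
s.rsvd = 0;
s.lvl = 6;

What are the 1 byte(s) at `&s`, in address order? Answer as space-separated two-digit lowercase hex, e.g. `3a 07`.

[5+:3] cnt=2 & 0x7 = 0x2; word=0x40
[4+:1] rsvd=0 & 0x1 = 0x0; word=0x40
[0+:4] lvl=6 & 0xf = 0x6; word=0x46
word = 0x46 → big-endian bytes:
  [0]=0x46

46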